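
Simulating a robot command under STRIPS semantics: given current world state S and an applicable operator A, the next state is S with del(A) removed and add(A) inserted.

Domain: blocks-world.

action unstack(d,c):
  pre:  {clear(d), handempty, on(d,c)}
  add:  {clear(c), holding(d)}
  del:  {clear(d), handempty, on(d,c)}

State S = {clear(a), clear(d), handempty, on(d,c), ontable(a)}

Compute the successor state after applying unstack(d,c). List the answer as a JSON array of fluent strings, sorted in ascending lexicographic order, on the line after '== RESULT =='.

Compute (S \ del) ∪ add:
  pre ⊆ S: {clear(d), handempty, on(d,c)} ⊆ S  — applicable
  S \ del = {clear(a), ontable(a)}
  ∪ add   = {clear(a), clear(c), holding(d), ontable(a)}

== RESULT ==
["clear(a)", "clear(c)", "holding(d)", "ontable(a)"]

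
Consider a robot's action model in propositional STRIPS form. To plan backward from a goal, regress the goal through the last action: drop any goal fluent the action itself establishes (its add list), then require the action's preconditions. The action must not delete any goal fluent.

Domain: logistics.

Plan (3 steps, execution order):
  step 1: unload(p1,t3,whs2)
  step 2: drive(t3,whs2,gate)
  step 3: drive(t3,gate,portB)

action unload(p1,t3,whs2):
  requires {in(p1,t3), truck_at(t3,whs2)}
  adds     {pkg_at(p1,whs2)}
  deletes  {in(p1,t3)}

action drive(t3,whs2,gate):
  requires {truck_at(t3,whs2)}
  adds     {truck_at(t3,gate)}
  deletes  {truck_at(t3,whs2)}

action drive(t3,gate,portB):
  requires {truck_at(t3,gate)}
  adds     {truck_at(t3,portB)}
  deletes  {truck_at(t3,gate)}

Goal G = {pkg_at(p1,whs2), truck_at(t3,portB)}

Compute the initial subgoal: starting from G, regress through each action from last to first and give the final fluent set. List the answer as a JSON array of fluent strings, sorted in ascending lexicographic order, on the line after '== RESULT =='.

Regress step by step:
  through step 3 (drive(t3,gate,portB)): drop {truck_at(t3,portB)}, keep {pkg_at(p1,whs2)}, require {truck_at(t3,gate)}
    → {pkg_at(p1,whs2), truck_at(t3,gate)}
  through step 2 (drive(t3,whs2,gate)): drop {truck_at(t3,gate)}, keep {pkg_at(p1,whs2)}, require {truck_at(t3,whs2)}
    → {pkg_at(p1,whs2), truck_at(t3,whs2)}
  through step 1 (unload(p1,t3,whs2)): drop {pkg_at(p1,whs2)}, keep {truck_at(t3,whs2)}, require {in(p1,t3), truck_at(t3,whs2)}
    → {in(p1,t3), truck_at(t3,whs2)}

== RESULT ==
["in(p1,t3)", "truck_at(t3,whs2)"]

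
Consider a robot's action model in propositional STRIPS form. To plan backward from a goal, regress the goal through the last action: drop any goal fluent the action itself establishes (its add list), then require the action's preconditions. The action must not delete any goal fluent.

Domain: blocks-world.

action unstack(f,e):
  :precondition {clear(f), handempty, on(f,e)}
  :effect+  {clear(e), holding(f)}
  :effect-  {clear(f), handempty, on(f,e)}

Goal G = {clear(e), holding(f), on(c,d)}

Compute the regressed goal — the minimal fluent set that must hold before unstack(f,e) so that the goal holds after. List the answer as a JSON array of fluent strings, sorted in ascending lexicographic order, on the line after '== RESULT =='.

Regress:
  G ∩ del = {}  (empty — regression defined)
  G \ add = {clear(e), holding(f), on(c,d)} \ {clear(e), holding(f)} = {on(c,d)}
  ∪ pre   = {on(c,d)} ∪ {clear(f), handempty, on(f,e)}
          = {clear(f), handempty, on(c,d), on(f,e)}

== RESULT ==
["clear(f)", "handempty", "on(c,d)", "on(f,e)"]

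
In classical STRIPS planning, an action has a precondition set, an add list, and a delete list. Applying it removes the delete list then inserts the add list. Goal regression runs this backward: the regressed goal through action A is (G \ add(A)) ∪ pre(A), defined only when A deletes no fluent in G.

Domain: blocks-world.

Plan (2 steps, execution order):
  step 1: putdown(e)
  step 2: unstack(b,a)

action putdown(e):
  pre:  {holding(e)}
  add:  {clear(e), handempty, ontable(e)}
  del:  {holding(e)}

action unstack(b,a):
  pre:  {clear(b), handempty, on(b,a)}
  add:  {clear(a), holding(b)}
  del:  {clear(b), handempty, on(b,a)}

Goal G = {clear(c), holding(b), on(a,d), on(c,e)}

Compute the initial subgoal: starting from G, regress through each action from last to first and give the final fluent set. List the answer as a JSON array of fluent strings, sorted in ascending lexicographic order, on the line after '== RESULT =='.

Regress step by step:
  through step 2 (unstack(b,a)): drop {holding(b)}, keep {clear(c), on(a,d), on(c,e)}, require {clear(b), handempty, on(b,a)}
    → {clear(b), clear(c), handempty, on(a,d), on(b,a), on(c,e)}
  through step 1 (putdown(e)): drop {handempty}, keep {clear(b), clear(c), on(a,d), on(b,a), on(c,e)}, require {holding(e)}
    → {clear(b), clear(c), holding(e), on(a,d), on(b,a), on(c,e)}

== RESULT ==
["clear(b)", "clear(c)", "holding(e)", "on(a,d)", "on(b,a)", "on(c,e)"]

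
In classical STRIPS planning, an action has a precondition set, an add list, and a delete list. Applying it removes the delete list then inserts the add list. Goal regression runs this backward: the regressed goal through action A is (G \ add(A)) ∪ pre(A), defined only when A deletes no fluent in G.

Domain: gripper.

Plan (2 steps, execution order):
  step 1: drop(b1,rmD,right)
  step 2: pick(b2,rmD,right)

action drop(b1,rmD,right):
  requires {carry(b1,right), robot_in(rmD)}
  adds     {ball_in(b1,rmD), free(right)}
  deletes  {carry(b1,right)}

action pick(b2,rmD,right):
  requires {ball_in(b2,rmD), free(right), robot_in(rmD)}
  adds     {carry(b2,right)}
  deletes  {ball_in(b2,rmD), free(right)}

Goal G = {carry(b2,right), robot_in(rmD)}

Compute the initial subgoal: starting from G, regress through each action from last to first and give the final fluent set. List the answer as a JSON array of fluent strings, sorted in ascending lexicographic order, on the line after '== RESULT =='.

Regress step by step:
  through step 2 (pick(b2,rmD,right)): drop {carry(b2,right)}, keep {robot_in(rmD)}, require {ball_in(b2,rmD), free(right), robot_in(rmD)}
    → {ball_in(b2,rmD), free(right), robot_in(rmD)}
  through step 1 (drop(b1,rmD,right)): drop {free(right)}, keep {ball_in(b2,rmD), robot_in(rmD)}, require {carry(b1,right), robot_in(rmD)}
    → {ball_in(b2,rmD), carry(b1,right), robot_in(rmD)}

== RESULT ==
["ball_in(b2,rmD)", "carry(b1,right)", "robot_in(rmD)"]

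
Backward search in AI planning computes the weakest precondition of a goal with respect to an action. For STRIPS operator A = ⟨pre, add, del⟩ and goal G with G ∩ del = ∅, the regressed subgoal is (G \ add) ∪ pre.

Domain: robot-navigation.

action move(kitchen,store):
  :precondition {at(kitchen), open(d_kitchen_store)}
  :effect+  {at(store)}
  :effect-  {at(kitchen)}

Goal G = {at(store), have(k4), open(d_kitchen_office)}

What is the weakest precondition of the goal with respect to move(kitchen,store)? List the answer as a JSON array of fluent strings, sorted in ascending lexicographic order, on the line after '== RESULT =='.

Regress:
  G ∩ del = {}  (empty — regression defined)
  G \ add = {at(store), have(k4), open(d_kitchen_office)} \ {at(store)} = {have(k4), open(d_kitchen_office)}
  ∪ pre   = {have(k4), open(d_kitchen_office)} ∪ {at(kitchen), open(d_kitchen_store)}
          = {at(kitchen), have(k4), open(d_kitchen_office), open(d_kitchen_store)}

== RESULT ==
["at(kitchen)", "have(k4)", "open(d_kitchen_office)", "open(d_kitchen_store)"]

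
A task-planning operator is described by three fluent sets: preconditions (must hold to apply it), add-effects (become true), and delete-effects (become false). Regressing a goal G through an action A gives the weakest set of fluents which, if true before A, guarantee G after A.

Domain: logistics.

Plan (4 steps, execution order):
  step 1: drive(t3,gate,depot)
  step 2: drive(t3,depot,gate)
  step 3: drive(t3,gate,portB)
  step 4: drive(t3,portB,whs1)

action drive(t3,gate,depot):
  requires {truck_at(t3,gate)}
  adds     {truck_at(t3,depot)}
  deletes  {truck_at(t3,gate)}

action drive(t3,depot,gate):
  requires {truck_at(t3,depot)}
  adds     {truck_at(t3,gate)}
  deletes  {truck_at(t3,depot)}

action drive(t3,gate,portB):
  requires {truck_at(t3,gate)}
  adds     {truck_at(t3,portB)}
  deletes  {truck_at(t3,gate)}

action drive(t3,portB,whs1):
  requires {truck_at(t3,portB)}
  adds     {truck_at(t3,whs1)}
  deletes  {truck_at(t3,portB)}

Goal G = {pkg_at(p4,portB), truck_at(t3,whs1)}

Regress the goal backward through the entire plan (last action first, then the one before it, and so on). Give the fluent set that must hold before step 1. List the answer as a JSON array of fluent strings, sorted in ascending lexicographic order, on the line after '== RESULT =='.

Regress step by step:
  through step 4 (drive(t3,portB,whs1)): drop {truck_at(t3,whs1)}, keep {pkg_at(p4,portB)}, require {truck_at(t3,portB)}
    → {pkg_at(p4,portB), truck_at(t3,portB)}
  through step 3 (drive(t3,gate,portB)): drop {truck_at(t3,portB)}, keep {pkg_at(p4,portB)}, require {truck_at(t3,gate)}
    → {pkg_at(p4,portB), truck_at(t3,gate)}
  through step 2 (drive(t3,depot,gate)): drop {truck_at(t3,gate)}, keep {pkg_at(p4,portB)}, require {truck_at(t3,depot)}
    → {pkg_at(p4,portB), truck_at(t3,depot)}
  through step 1 (drive(t3,gate,depot)): drop {truck_at(t3,depot)}, keep {pkg_at(p4,portB)}, require {truck_at(t3,gate)}
    → {pkg_at(p4,portB), truck_at(t3,gate)}

== RESULT ==
["pkg_at(p4,portB)", "truck_at(t3,gate)"]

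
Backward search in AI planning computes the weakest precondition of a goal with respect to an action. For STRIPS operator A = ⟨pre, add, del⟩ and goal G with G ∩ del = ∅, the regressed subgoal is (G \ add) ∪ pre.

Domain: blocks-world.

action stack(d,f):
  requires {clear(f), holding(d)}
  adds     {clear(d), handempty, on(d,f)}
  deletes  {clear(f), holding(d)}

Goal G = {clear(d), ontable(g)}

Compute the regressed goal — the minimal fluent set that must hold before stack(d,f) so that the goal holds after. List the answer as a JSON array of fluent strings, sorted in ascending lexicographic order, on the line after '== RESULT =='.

Compute (G \ add) ∪ pre:
  G ∩ del = {}  (empty — regression defined)
  G \ add = {clear(d), ontable(g)} \ {clear(d), handempty, on(d,f)} = {ontable(g)}
  ∪ pre   = {ontable(g)} ∪ {clear(f), holding(d)}
          = {clear(f), holding(d), ontable(g)}

== RESULT ==
["clear(f)", "holding(d)", "ontable(g)"]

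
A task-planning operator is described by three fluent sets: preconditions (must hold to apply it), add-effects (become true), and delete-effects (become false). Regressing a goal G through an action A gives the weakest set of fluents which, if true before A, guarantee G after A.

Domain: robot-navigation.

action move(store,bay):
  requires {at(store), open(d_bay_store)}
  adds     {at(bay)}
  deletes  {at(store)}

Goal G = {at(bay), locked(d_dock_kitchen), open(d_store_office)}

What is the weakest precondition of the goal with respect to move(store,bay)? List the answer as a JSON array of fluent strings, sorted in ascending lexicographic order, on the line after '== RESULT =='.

Compute (G \ add) ∪ pre:
  G ∩ del = {}  (empty — regression defined)
  G \ add = {at(bay), locked(d_dock_kitchen), open(d_store_office)} \ {at(bay)} = {locked(d_dock_kitchen), open(d_store_office)}
  ∪ pre   = {locked(d_dock_kitchen), open(d_store_office)} ∪ {at(store), open(d_bay_store)}
          = {at(store), locked(d_dock_kitchen), open(d_bay_store), open(d_store_office)}

== RESULT ==
["at(store)", "locked(d_dock_kitchen)", "open(d_bay_store)", "open(d_store_office)"]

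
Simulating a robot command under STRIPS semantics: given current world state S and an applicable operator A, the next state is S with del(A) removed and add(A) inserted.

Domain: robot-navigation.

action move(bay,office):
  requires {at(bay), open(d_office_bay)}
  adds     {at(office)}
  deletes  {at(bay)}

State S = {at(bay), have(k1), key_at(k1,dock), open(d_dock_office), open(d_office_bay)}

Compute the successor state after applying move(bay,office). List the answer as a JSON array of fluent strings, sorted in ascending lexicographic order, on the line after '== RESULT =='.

Progress:
  pre ⊆ S: {at(bay), open(d_office_bay)} ⊆ S  — applicable
  S \ del = {have(k1), key_at(k1,dock), open(d_dock_office), open(d_office_bay)}
  ∪ add   = {at(office), have(k1), key_at(k1,dock), open(d_dock_office), open(d_office_bay)}

== RESULT ==
["at(office)", "have(k1)", "key_at(k1,dock)", "open(d_dock_office)", "open(d_office_bay)"]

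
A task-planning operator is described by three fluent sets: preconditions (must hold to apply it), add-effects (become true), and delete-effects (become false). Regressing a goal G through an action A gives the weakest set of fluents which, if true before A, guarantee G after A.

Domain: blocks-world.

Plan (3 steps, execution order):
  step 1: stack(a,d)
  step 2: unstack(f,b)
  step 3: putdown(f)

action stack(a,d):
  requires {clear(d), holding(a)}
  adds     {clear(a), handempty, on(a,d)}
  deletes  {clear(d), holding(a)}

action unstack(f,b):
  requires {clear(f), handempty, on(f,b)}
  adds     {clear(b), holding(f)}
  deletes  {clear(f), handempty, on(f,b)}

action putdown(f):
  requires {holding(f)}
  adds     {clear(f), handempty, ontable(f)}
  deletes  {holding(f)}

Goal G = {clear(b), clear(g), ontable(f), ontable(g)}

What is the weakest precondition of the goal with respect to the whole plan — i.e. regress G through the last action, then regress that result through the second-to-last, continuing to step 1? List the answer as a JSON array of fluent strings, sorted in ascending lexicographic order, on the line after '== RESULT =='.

Work backward from the goal:
  through step 3 (putdown(f)): drop {ontable(f)}, keep {clear(b), clear(g), ontable(g)}, require {holding(f)}
    → {clear(b), clear(g), holding(f), ontable(g)}
  through step 2 (unstack(f,b)): drop {clear(b), holding(f)}, keep {clear(g), ontable(g)}, require {clear(f), handempty, on(f,b)}
    → {clear(f), clear(g), handempty, on(f,b), ontable(g)}
  through step 1 (stack(a,d)): drop {handempty}, keep {clear(f), clear(g), on(f,b), ontable(g)}, require {clear(d), holding(a)}
    → {clear(d), clear(f), clear(g), holding(a), on(f,b), ontable(g)}

== RESULT ==
["clear(d)", "clear(f)", "clear(g)", "holding(a)", "on(f,b)", "ontable(g)"]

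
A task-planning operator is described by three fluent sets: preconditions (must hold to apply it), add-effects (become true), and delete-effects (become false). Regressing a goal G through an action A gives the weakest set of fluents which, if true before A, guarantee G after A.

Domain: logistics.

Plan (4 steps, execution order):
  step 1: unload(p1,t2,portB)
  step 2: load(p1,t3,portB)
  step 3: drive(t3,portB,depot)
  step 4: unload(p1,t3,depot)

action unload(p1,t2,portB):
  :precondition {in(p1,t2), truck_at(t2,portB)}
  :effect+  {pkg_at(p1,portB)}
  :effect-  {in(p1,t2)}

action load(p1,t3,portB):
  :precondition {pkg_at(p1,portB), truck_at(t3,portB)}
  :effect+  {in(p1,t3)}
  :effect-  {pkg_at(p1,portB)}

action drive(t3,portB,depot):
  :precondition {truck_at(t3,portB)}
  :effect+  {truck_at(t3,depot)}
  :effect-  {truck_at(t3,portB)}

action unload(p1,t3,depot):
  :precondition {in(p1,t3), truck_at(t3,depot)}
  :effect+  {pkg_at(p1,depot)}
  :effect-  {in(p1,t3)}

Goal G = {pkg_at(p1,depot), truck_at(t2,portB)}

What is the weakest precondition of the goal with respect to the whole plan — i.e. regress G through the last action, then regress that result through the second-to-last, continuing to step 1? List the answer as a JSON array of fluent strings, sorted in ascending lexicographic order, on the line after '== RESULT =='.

Work backward from the goal:
  through step 4 (unload(p1,t3,depot)): drop {pkg_at(p1,depot)}, keep {truck_at(t2,portB)}, require {in(p1,t3), truck_at(t3,depot)}
    → {in(p1,t3), truck_at(t2,portB), truck_at(t3,depot)}
  through step 3 (drive(t3,portB,depot)): drop {truck_at(t3,depot)}, keep {in(p1,t3), truck_at(t2,portB)}, require {truck_at(t3,portB)}
    → {in(p1,t3), truck_at(t2,portB), truck_at(t3,portB)}
  through step 2 (load(p1,t3,portB)): drop {in(p1,t3)}, keep {truck_at(t2,portB), truck_at(t3,portB)}, require {pkg_at(p1,portB), truck_at(t3,portB)}
    → {pkg_at(p1,portB), truck_at(t2,portB), truck_at(t3,portB)}
  through step 1 (unload(p1,t2,portB)): drop {pkg_at(p1,portB)}, keep {truck_at(t2,portB), truck_at(t3,portB)}, require {in(p1,t2), truck_at(t2,portB)}
    → {in(p1,t2), truck_at(t2,portB), truck_at(t3,portB)}

== RESULT ==
["in(p1,t2)", "truck_at(t2,portB)", "truck_at(t3,portB)"]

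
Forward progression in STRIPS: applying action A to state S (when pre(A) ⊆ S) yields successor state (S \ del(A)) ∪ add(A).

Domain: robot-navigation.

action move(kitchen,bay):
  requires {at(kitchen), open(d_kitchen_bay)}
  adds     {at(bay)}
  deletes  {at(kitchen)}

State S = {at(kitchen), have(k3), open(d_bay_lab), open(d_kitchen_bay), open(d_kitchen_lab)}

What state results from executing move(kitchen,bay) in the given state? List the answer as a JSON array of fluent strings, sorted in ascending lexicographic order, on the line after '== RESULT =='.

Compute (S \ del) ∪ add:
  pre ⊆ S: {at(kitchen), open(d_kitchen_bay)} ⊆ S  — applicable
  S \ del = {have(k3), open(d_bay_lab), open(d_kitchen_bay), open(d_kitchen_lab)}
  ∪ add   = {at(bay), have(k3), open(d_bay_lab), open(d_kitchen_bay), open(d_kitchen_lab)}

== RESULT ==
["at(bay)", "have(k3)", "open(d_bay_lab)", "open(d_kitchen_bay)", "open(d_kitchen_lab)"]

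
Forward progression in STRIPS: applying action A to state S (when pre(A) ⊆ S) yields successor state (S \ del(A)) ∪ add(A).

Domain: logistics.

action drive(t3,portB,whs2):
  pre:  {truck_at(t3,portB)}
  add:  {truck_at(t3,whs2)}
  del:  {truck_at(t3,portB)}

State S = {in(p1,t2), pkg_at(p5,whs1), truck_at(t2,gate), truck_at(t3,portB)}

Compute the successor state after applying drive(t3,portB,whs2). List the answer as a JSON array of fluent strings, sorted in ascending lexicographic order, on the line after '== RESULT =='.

Progress:
  pre ⊆ S: {truck_at(t3,portB)} ⊆ S  — applicable
  S \ del = {in(p1,t2), pkg_at(p5,whs1), truck_at(t2,gate)}
  ∪ add   = {in(p1,t2), pkg_at(p5,whs1), truck_at(t2,gate), truck_at(t3,whs2)}

== RESULT ==
["in(p1,t2)", "pkg_at(p5,whs1)", "truck_at(t2,gate)", "truck_at(t3,whs2)"]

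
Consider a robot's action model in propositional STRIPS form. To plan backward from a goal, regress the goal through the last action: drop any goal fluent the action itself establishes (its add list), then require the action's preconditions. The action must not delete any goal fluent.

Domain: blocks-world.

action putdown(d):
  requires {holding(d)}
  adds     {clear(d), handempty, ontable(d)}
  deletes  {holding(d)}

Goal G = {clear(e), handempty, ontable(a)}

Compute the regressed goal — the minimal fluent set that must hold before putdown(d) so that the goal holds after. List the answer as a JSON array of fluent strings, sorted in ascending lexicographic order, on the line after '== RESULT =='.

Compute (G \ add) ∪ pre:
  G ∩ del = {}  (empty — regression defined)
  G \ add = {clear(e), handempty, ontable(a)} \ {clear(d), handempty, ontable(d)} = {clear(e), ontable(a)}
  ∪ pre   = {clear(e), ontable(a)} ∪ {holding(d)}
          = {clear(e), holding(d), ontable(a)}

== RESULT ==
["clear(e)", "holding(d)", "ontable(a)"]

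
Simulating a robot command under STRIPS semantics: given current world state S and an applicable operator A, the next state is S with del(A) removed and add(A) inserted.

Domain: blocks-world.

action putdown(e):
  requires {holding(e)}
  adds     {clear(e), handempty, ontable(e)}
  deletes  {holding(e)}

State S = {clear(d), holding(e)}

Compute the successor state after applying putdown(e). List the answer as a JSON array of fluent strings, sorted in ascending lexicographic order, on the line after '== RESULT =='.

Compute (S \ del) ∪ add:
  pre ⊆ S: {holding(e)} ⊆ S  — applicable
  S \ del = {clear(d)}
  ∪ add   = {clear(d), clear(e), handempty, ontable(e)}

== RESULT ==
["clear(d)", "clear(e)", "handempty", "ontable(e)"]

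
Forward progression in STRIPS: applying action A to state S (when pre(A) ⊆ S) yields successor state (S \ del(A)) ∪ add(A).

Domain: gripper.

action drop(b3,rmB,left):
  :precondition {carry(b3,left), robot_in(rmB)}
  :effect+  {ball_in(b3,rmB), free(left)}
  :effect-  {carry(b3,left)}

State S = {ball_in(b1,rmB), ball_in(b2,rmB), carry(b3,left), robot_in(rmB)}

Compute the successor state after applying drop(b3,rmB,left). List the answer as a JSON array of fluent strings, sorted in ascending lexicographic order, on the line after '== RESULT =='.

Compute (S \ del) ∪ add:
  pre ⊆ S: {carry(b3,left), robot_in(rmB)} ⊆ S  — applicable
  S \ del = {ball_in(b1,rmB), ball_in(b2,rmB), robot_in(rmB)}
  ∪ add   = {ball_in(b1,rmB), ball_in(b2,rmB), ball_in(b3,rmB), free(left), robot_in(rmB)}

== RESULT ==
["ball_in(b1,rmB)", "ball_in(b2,rmB)", "ball_in(b3,rmB)", "free(left)", "robot_in(rmB)"]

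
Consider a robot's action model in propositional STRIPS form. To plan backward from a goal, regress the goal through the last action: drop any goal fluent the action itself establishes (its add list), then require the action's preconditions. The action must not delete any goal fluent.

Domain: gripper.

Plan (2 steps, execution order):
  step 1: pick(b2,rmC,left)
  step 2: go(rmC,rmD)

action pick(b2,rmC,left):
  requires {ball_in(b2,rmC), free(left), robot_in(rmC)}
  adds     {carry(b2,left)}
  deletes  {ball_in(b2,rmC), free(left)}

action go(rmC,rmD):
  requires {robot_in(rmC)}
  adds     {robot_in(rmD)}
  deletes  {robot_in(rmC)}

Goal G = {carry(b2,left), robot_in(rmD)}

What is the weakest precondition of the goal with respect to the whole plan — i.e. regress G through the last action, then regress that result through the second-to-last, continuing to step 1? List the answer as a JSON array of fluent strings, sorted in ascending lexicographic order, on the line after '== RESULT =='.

Regress step by step:
  through step 2 (go(rmC,rmD)): drop {robot_in(rmD)}, keep {carry(b2,left)}, require {robot_in(rmC)}
    → {carry(b2,left), robot_in(rmC)}
  through step 1 (pick(b2,rmC,left)): drop {carry(b2,left)}, keep {robot_in(rmC)}, require {ball_in(b2,rmC), free(left), robot_in(rmC)}
    → {ball_in(b2,rmC), free(left), robot_in(rmC)}

== RESULT ==
["ball_in(b2,rmC)", "free(left)", "robot_in(rmC)"]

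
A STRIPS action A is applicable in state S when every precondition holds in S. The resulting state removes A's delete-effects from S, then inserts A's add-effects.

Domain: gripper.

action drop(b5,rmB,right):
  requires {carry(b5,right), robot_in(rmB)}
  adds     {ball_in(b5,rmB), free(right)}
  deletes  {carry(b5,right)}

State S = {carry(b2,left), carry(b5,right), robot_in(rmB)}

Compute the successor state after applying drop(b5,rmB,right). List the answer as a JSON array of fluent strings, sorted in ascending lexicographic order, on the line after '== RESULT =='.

Progress:
  pre ⊆ S: {carry(b5,right), robot_in(rmB)} ⊆ S  — applicable
  S \ del = {carry(b2,left), robot_in(rmB)}
  ∪ add   = {ball_in(b5,rmB), carry(b2,left), free(right), robot_in(rmB)}

== RESULT ==
["ball_in(b5,rmB)", "carry(b2,left)", "free(right)", "robot_in(rmB)"]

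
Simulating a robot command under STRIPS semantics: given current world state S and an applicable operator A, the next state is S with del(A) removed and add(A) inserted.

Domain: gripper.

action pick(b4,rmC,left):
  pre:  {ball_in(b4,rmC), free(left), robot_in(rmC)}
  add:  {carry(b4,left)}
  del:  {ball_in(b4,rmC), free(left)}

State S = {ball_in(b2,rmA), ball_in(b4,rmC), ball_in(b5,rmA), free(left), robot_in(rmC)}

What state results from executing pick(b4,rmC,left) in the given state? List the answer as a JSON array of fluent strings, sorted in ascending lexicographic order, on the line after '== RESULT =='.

Compute (S \ del) ∪ add:
  pre ⊆ S: {ball_in(b4,rmC), free(left), robot_in(rmC)} ⊆ S  — applicable
  S \ del = {ball_in(b2,rmA), ball_in(b5,rmA), robot_in(rmC)}
  ∪ add   = {ball_in(b2,rmA), ball_in(b5,rmA), carry(b4,left), robot_in(rmC)}

== RESULT ==
["ball_in(b2,rmA)", "ball_in(b5,rmA)", "carry(b4,left)", "robot_in(rmC)"]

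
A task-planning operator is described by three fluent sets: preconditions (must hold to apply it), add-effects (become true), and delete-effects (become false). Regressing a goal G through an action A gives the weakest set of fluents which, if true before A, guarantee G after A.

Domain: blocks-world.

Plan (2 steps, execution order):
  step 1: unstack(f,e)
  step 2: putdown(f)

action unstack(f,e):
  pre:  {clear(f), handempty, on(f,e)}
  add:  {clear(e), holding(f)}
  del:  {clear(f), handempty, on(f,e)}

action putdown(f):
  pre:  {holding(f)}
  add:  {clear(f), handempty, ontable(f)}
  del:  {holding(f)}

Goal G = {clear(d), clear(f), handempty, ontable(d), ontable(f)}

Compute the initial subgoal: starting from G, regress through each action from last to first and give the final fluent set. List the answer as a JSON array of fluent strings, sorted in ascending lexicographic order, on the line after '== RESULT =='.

Work backward from the goal:
  through step 2 (putdown(f)): drop {clear(f), handempty, ontable(f)}, keep {clear(d), ontable(d)}, require {holding(f)}
    → {clear(d), holding(f), ontable(d)}
  through step 1 (unstack(f,e)): drop {holding(f)}, keep {clear(d), ontable(d)}, require {clear(f), handempty, on(f,e)}
    → {clear(d), clear(f), handempty, on(f,e), ontable(d)}

== RESULT ==
["clear(d)", "clear(f)", "handempty", "on(f,e)", "ontable(d)"]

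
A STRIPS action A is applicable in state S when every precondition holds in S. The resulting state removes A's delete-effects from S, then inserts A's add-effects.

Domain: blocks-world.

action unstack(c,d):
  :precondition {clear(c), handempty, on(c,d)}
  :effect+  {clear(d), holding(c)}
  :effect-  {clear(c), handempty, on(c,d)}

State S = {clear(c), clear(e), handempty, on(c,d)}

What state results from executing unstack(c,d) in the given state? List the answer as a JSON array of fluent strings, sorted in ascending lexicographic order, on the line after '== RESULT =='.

Compute (S \ del) ∪ add:
  pre ⊆ S: {clear(c), handempty, on(c,d)} ⊆ S  — applicable
  S \ del = {clear(e)}
  ∪ add   = {clear(d), clear(e), holding(c)}

== RESULT ==
["clear(d)", "clear(e)", "holding(c)"]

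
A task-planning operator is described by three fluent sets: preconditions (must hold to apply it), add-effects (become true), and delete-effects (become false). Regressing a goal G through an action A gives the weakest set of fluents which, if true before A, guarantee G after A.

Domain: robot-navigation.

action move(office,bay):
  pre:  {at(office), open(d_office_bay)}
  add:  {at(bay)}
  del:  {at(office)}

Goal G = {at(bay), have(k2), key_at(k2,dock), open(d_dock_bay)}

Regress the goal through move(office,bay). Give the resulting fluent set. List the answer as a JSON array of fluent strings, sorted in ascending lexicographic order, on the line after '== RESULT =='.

Compute (G \ add) ∪ pre:
  G ∩ del = {}  (empty — regression defined)
  G \ add = {at(bay), have(k2), key_at(k2,dock), open(d_dock_bay)} \ {at(bay)} = {have(k2), key_at(k2,dock), open(d_dock_bay)}
  ∪ pre   = {have(k2), key_at(k2,dock), open(d_dock_bay)} ∪ {at(office), open(d_office_bay)}
          = {at(office), have(k2), key_at(k2,dock), open(d_dock_bay), open(d_office_bay)}

== RESULT ==
["at(office)", "have(k2)", "key_at(k2,dock)", "open(d_dock_bay)", "open(d_office_bay)"]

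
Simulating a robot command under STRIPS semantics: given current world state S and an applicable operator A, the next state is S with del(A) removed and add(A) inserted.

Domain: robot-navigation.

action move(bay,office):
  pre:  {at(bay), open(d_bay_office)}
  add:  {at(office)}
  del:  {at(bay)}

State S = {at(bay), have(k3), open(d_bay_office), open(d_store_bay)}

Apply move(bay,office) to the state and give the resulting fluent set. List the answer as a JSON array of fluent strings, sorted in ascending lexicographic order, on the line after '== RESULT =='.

Compute (S \ del) ∪ add:
  pre ⊆ S: {at(bay), open(d_bay_office)} ⊆ S  — applicable
  S \ del = {have(k3), open(d_bay_office), open(d_store_bay)}
  ∪ add   = {at(office), have(k3), open(d_bay_office), open(d_store_bay)}

== RESULT ==
["at(office)", "have(k3)", "open(d_bay_office)", "open(d_store_bay)"]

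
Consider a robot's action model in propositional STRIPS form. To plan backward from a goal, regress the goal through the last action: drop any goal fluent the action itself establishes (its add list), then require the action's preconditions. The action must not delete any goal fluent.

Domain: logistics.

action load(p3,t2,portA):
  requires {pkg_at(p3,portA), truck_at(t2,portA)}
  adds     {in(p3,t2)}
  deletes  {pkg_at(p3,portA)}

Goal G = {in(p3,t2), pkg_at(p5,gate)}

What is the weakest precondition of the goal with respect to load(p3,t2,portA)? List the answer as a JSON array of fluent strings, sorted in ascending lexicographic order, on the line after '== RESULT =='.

Regress:
  G ∩ del = {}  (empty — regression defined)
  G \ add = {in(p3,t2), pkg_at(p5,gate)} \ {in(p3,t2)} = {pkg_at(p5,gate)}
  ∪ pre   = {pkg_at(p5,gate)} ∪ {pkg_at(p3,portA), truck_at(t2,portA)}
          = {pkg_at(p3,portA), pkg_at(p5,gate), truck_at(t2,portA)}

== RESULT ==
["pkg_at(p3,portA)", "pkg_at(p5,gate)", "truck_at(t2,portA)"]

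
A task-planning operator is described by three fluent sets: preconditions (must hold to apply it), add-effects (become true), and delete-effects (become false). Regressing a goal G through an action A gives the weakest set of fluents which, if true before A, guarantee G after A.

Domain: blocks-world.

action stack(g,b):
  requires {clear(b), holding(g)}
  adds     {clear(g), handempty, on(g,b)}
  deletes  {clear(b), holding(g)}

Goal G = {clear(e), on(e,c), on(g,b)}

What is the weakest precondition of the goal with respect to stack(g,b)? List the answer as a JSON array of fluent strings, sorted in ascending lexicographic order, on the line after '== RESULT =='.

Regress:
  G ∩ del = {}  (empty — regression defined)
  G \ add = {clear(e), on(e,c), on(g,b)} \ {clear(g), handempty, on(g,b)} = {clear(e), on(e,c)}
  ∪ pre   = {clear(e), on(e,c)} ∪ {clear(b), holding(g)}
          = {clear(b), clear(e), holding(g), on(e,c)}

== RESULT ==
["clear(b)", "clear(e)", "holding(g)", "on(e,c)"]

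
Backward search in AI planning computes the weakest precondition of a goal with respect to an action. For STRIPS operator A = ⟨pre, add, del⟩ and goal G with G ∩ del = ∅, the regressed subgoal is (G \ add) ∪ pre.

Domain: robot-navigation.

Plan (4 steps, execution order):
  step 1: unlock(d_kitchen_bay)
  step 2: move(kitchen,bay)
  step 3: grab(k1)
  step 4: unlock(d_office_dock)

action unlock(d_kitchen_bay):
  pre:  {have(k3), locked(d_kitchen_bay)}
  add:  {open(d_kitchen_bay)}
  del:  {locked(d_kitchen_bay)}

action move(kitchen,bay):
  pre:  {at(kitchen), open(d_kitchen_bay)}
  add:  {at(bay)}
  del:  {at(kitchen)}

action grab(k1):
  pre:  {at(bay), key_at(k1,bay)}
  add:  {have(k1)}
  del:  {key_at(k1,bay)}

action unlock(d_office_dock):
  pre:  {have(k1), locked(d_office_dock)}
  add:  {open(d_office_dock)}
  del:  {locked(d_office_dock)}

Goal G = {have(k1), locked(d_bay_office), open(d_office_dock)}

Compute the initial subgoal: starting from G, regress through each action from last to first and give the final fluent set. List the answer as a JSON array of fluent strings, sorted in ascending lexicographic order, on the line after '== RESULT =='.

Work backward from the goal:
  through step 4 (unlock(d_office_dock)): drop {open(d_office_dock)}, keep {have(k1), locked(d_bay_office)}, require {have(k1), locked(d_office_dock)}
    → {have(k1), locked(d_bay_office), locked(d_office_dock)}
  through step 3 (grab(k1)): drop {have(k1)}, keep {locked(d_bay_office), locked(d_office_dock)}, require {at(bay), key_at(k1,bay)}
    → {at(bay), key_at(k1,bay), locked(d_bay_office), locked(d_office_dock)}
  through step 2 (move(kitchen,bay)): drop {at(bay)}, keep {key_at(k1,bay), locked(d_bay_office), locked(d_office_dock)}, require {at(kitchen), open(d_kitchen_bay)}
    → {at(kitchen), key_at(k1,bay), locked(d_bay_office), locked(d_office_dock), open(d_kitchen_bay)}
  through step 1 (unlock(d_kitchen_bay)): drop {open(d_kitchen_bay)}, keep {at(kitchen), key_at(k1,bay), locked(d_bay_office), locked(d_office_dock)}, require {have(k3), locked(d_kitchen_bay)}
    → {at(kitchen), have(k3), key_at(k1,bay), locked(d_bay_office), locked(d_kitchen_bay), locked(d_office_dock)}

== RESULT ==
["at(kitchen)", "have(k3)", "key_at(k1,bay)", "locked(d_bay_office)", "locked(d_kitchen_bay)", "locked(d_office_dock)"]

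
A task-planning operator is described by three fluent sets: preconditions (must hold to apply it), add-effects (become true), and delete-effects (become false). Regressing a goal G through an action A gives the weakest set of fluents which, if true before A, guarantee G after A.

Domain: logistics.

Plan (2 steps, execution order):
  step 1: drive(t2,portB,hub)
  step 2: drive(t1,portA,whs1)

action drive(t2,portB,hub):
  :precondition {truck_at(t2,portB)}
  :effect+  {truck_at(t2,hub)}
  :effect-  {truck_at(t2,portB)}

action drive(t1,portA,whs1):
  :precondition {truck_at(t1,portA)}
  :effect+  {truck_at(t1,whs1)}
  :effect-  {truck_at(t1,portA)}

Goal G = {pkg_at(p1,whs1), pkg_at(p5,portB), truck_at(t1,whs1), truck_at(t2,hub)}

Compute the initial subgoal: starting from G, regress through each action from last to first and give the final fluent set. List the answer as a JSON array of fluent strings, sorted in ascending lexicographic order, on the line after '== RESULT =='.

Work backward from the goal:
  through step 2 (drive(t1,portA,whs1)): drop {truck_at(t1,whs1)}, keep {pkg_at(p1,whs1), pkg_at(p5,portB), truck_at(t2,hub)}, require {truck_at(t1,portA)}
    → {pkg_at(p1,whs1), pkg_at(p5,portB), truck_at(t1,portA), truck_at(t2,hub)}
  through step 1 (drive(t2,portB,hub)): drop {truck_at(t2,hub)}, keep {pkg_at(p1,whs1), pkg_at(p5,portB), truck_at(t1,portA)}, require {truck_at(t2,portB)}
    → {pkg_at(p1,whs1), pkg_at(p5,portB), truck_at(t1,portA), truck_at(t2,portB)}

== RESULT ==
["pkg_at(p1,whs1)", "pkg_at(p5,portB)", "truck_at(t1,portA)", "truck_at(t2,portB)"]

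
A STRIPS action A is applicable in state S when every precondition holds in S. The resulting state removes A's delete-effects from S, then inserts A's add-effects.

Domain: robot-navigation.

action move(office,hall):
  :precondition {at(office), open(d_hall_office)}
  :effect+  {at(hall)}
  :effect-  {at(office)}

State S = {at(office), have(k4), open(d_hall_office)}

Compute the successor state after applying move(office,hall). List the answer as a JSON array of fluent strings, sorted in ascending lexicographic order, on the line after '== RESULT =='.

Compute (S \ del) ∪ add:
  pre ⊆ S: {at(office), open(d_hall_office)} ⊆ S  — applicable
  S \ del = {have(k4), open(d_hall_office)}
  ∪ add   = {at(hall), have(k4), open(d_hall_office)}

== RESULT ==
["at(hall)", "have(k4)", "open(d_hall_office)"]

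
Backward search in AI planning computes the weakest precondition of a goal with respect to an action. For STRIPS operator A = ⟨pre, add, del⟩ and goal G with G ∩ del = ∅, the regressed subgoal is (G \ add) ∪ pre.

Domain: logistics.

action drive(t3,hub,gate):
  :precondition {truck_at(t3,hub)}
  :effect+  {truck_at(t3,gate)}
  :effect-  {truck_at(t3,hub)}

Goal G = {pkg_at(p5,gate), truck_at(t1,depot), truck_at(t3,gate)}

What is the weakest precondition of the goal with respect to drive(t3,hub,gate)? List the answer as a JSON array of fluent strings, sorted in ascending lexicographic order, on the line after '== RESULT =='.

Compute (G \ add) ∪ pre:
  G ∩ del = {}  (empty — regression defined)
  G \ add = {pkg_at(p5,gate), truck_at(t1,depot), truck_at(t3,gate)} \ {truck_at(t3,gate)} = {pkg_at(p5,gate), truck_at(t1,depot)}
  ∪ pre   = {pkg_at(p5,gate), truck_at(t1,depot)} ∪ {truck_at(t3,hub)}
          = {pkg_at(p5,gate), truck_at(t1,depot), truck_at(t3,hub)}

== RESULT ==
["pkg_at(p5,gate)", "truck_at(t1,depot)", "truck_at(t3,hub)"]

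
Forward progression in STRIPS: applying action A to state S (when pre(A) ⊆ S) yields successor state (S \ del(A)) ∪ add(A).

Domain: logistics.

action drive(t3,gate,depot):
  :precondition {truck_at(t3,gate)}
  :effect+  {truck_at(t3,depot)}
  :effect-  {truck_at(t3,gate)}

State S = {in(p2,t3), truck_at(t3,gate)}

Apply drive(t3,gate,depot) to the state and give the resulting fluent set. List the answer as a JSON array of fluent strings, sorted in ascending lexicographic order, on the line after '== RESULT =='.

Progress:
  pre ⊆ S: {truck_at(t3,gate)} ⊆ S  — applicable
  S \ del = {in(p2,t3)}
  ∪ add   = {in(p2,t3), truck_at(t3,depot)}

== RESULT ==
["in(p2,t3)", "truck_at(t3,depot)"]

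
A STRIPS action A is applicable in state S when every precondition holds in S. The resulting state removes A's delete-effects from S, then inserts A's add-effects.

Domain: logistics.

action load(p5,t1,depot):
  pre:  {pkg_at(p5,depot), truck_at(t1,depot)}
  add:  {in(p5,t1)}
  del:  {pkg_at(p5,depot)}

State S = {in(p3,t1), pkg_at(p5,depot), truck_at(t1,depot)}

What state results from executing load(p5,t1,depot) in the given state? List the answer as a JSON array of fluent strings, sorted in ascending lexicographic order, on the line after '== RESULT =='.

Progress:
  pre ⊆ S: {pkg_at(p5,depot), truck_at(t1,depot)} ⊆ S  — applicable
  S \ del = {in(p3,t1), truck_at(t1,depot)}
  ∪ add   = {in(p3,t1), in(p5,t1), truck_at(t1,depot)}

== RESULT ==
["in(p3,t1)", "in(p5,t1)", "truck_at(t1,depot)"]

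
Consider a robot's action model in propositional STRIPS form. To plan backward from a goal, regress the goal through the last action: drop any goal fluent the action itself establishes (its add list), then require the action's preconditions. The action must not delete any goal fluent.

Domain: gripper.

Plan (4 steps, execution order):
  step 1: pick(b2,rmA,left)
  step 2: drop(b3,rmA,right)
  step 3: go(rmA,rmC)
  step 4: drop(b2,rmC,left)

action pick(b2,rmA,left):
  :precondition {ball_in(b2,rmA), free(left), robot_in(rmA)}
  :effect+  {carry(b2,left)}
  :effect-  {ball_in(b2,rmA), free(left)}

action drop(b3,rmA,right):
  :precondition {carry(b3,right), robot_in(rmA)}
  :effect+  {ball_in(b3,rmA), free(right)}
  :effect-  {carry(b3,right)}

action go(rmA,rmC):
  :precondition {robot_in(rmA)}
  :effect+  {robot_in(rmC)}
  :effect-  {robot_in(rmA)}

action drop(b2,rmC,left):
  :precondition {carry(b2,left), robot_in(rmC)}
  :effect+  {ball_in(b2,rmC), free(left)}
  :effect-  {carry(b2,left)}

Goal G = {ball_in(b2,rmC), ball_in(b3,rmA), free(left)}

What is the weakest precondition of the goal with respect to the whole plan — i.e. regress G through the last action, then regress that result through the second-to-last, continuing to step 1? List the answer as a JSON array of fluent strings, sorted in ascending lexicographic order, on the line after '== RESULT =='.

Work backward from the goal:
  through step 4 (drop(b2,rmC,left)): drop {ball_in(b2,rmC), free(left)}, keep {ball_in(b3,rmA)}, require {carry(b2,left), robot_in(rmC)}
    → {ball_in(b3,rmA), carry(b2,left), robot_in(rmC)}
  through step 3 (go(rmA,rmC)): drop {robot_in(rmC)}, keep {ball_in(b3,rmA), carry(b2,left)}, require {robot_in(rmA)}
    → {ball_in(b3,rmA), carry(b2,left), robot_in(rmA)}
  through step 2 (drop(b3,rmA,right)): drop {ball_in(b3,rmA)}, keep {carry(b2,left), robot_in(rmA)}, require {carry(b3,right), robot_in(rmA)}
    → {carry(b2,left), carry(b3,right), robot_in(rmA)}
  through step 1 (pick(b2,rmA,left)): drop {carry(b2,left)}, keep {carry(b3,right), robot_in(rmA)}, require {ball_in(b2,rmA), free(left), robot_in(rmA)}
    → {ball_in(b2,rmA), carry(b3,right), free(left), robot_in(rmA)}

== RESULT ==
["ball_in(b2,rmA)", "carry(b3,right)", "free(left)", "robot_in(rmA)"]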